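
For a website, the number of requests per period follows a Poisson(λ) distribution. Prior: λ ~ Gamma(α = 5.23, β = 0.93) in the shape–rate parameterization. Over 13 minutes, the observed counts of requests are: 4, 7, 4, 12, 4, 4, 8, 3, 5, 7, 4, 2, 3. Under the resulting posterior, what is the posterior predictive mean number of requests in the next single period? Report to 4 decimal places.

5.1852

With a Gamma(shape α, rate β) prior, the Poisson likelihood is conjugate: the posterior is Gamma(α + ΣXᵢ, β + n).
Sum of counts S = 67 over n = 13 minutes.
Posterior: Gamma(α+S, β+n) = Gamma(5.23+67, 0.93+13) = Gamma(72.23, 13.93).
The predictive distribution for one future period is NegBinom with mean α/β = 5.1852.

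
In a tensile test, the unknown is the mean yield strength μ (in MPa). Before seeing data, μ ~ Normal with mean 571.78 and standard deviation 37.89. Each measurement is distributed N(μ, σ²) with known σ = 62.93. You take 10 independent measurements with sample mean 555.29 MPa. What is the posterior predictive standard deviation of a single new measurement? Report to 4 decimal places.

For Normal data with known variance σ², a Normal(μ₀, σ₀²) prior on μ is conjugate. Posterior precision = 1/σ₀² + n/σ²; posterior mean is the precision-weighted average of μ₀ and x̄.
σ₀² = 37.89² = 1435.6521, σ² = 62.93² = 3960.1849; σ² + n·σ₀² = 3960.1849 + 10·1435.6521 = 18316.7059.
Posterior precision = 1/σ₀² + n/σ² = 1/1435.6521 + 10/3960.1849 = (σ² + n·σ₀²)/(σ₀²σ²) = 18316.7059/(1435.6521·3960.1849); posterior variance σₙ² = σ₀²σ²/(σ² + n·σ₀²) = 1435.6521·3960.1849/18316.7059 = 310.396848.
Predictive variance for one new observation = σₙ² + σ² = 1435.6521·3960.1849/18316.7059 + 3960.1849 = σ²·(σ₀² + 18316.7059)/18316.7059 = 3960.1849·19752.358/18316.7059 = 4270.581748; SD = √(3960.1849·19752.358/18316.7059) = 65.3497.

65.3497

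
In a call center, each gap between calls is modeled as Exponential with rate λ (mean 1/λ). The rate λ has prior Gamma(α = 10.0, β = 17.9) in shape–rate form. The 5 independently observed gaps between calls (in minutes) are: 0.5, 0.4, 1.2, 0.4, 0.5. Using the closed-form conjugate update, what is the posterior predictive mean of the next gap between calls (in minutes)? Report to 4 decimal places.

With a Gamma(shape α, rate β) prior on the exponential rate λ, the posterior after n observations with total T = Σxᵢ is Gamma(α+n, β+T).
Sum of observations T = 3.0 minutes; n = 5.
Posterior: Gamma(10.0+5, 17.9+3.0) = Gamma(15.0, 20.9).
The predictive distribution for the next observation is Lomax; its mean is β/(α−1) = 20.9/14.0 = 1.4929.

1.4929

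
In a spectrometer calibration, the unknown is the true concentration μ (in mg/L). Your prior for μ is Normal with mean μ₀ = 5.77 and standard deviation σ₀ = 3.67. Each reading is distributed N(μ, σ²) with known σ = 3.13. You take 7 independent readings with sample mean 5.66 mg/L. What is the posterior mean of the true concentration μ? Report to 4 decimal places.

5.6704

For Normal data with known variance σ², a Normal(μ₀, σ₀²) prior on μ is conjugate. Posterior precision = 1/σ₀² + n/σ²; posterior mean is the precision-weighted average of μ₀ and x̄.
n·x̄ = 7·5.66 = 39.62.
σ₀² = 3.67² = 13.4689, σ² = 3.13² = 9.7969; σ² + n·σ₀² = 9.7969 + 7·13.4689 = 104.0792.
Posterior mean = (μ₀/σ₀² + n·x̄/σ²)/(1/σ₀² + n/σ²) = (σ²·μ₀ + σ₀²·n·x̄)/(σ² + n·σ₀²) = (9.7969·5.77 + 13.4689·39.62)/104.0792 = 590.165931/104.0792 = 5.6704.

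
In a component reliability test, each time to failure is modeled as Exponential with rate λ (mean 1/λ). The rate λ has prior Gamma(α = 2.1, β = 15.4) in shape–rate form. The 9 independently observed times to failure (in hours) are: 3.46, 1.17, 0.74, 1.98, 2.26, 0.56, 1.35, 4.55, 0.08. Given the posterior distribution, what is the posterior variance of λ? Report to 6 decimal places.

With a Gamma(shape α, rate β) prior on the exponential rate λ, the posterior after n observations with total T = Σxᵢ is Gamma(α+n, β+T).
Sum of observations T = 16.15 hours; n = 9.
Posterior: Gamma(2.1+9, 15.4+16.15) = Gamma(11.1, 31.55).
Var = α/β² = 0.011151.

0.011151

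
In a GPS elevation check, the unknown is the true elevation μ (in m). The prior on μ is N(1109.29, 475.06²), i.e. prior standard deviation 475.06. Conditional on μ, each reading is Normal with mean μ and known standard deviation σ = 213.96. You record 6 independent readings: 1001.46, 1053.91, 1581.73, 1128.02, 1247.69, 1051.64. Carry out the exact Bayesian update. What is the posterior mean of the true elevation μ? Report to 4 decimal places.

For Normal data with known variance σ², a Normal(μ₀, σ₀²) prior on μ is conjugate. Posterior precision = 1/σ₀² + n/σ²; posterior mean is the precision-weighted average of μ₀ and x̄.
Σxᵢ = 1001.46 + 1053.91 + 1581.73 + 1128.02 + 1247.69 + 1051.64 = 7064.45, so n·x̄ = 7064.45.
σ₀² = 475.06² = 225682.0036, σ² = 213.96² = 45778.8816; σ² + n·σ₀² = 45778.8816 + 6·225682.0036 = 1399870.9032.
Posterior mean = (μ₀/σ₀² + n·x̄/σ²)/(1/σ₀² + n/σ²) = (σ²·μ₀ + σ₀²·n·x̄)/(σ² + n·σ₀²) = (45778.8816·1109.29 + 225682.0036·7064.45)/1399870.9032 = 1645101285.902084/1399870.9032 = 1175.1807.

1175.1807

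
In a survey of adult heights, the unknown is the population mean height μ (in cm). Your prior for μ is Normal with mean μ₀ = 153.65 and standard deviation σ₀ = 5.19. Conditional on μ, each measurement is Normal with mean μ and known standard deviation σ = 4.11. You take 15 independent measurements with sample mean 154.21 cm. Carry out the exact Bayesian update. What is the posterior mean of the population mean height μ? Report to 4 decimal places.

154.1875

For Normal data with known variance σ², a Normal(μ₀, σ₀²) prior on μ is conjugate. Posterior precision = 1/σ₀² + n/σ²; posterior mean is the precision-weighted average of μ₀ and x̄.
n·x̄ = 15·154.21 = 2313.15.
σ₀² = 5.19² = 26.9361, σ² = 4.11² = 16.8921; σ² + n·σ₀² = 16.8921 + 15·26.9361 = 420.9336.
Posterior mean = (μ₀/σ₀² + n·x̄/σ²)/(1/σ₀² + n/σ²) = (σ²·μ₀ + σ₀²·n·x̄)/(σ² + n·σ₀²) = (16.8921·153.65 + 26.9361·2313.15)/420.9336 = 64902.71088/420.9336 = 154.1875.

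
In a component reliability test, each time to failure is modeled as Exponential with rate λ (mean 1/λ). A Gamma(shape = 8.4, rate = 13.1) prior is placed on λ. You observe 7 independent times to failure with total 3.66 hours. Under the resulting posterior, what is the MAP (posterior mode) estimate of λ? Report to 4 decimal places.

With a Gamma(shape α, rate β) prior on the exponential rate λ, the posterior after n observations with total T = Σxᵢ is Gamma(α+n, β+T).
Posterior: Gamma(8.4+7, 13.1+3.66) = Gamma(15.4, 16.76).
Mode = (α−1)/β = 0.8592.

0.8592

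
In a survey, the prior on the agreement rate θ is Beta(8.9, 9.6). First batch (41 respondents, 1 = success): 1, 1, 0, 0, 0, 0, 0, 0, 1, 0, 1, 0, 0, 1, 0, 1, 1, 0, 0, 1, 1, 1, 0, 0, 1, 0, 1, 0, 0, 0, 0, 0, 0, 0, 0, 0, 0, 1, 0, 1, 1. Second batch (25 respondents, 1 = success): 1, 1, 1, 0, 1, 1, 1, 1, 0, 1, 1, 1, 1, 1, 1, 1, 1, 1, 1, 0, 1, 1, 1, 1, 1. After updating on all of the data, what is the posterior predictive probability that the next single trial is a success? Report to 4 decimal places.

The Beta prior is conjugate to a Binomial/Bernoulli likelihood; the update adds successes to α and failures to β.
After batch 1: Beta(8.9+15, 9.6+26) = Beta(23.9, 35.6).
After batch 2: Beta(23.9+22, 35.6+3) = Beta(45.9, 38.6).
For a single future Bernoulli trial, P(success | data) = α/(α+β) = 0.5432.

0.5432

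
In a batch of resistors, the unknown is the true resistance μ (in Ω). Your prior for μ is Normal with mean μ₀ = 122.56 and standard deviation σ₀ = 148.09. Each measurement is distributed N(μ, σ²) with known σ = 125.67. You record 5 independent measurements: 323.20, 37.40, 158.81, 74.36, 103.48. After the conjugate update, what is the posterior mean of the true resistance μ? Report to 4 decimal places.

137.3236

For Normal data with known variance σ², a Normal(μ₀, σ₀²) prior on μ is conjugate. Posterior precision = 1/σ₀² + n/σ²; posterior mean is the precision-weighted average of μ₀ and x̄.
Σxᵢ = 323.20 + 37.40 + 158.81 + 74.36 + 103.48 = 697.25, so n·x̄ = 697.25.
σ₀² = 148.09² = 21930.6481, σ² = 125.67² = 15792.9489; σ² + n·σ₀² = 15792.9489 + 5·21930.6481 = 125446.1894.
Posterior mean = (μ₀/σ₀² + n·x̄/σ²)/(1/σ₀² + n/σ²) = (σ²·μ₀ + σ₀²·n·x̄)/(σ² + n·σ₀²) = (15792.9489·122.56 + 21930.6481·697.25)/125446.1894 = 17226728.204909/125446.1894 = 137.3236.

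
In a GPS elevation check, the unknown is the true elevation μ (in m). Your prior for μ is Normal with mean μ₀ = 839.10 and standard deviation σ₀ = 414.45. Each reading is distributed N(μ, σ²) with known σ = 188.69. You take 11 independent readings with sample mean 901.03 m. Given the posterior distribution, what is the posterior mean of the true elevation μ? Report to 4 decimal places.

899.8846

For Normal data with known variance σ², a Normal(μ₀, σ₀²) prior on μ is conjugate. Posterior precision = 1/σ₀² + n/σ²; posterior mean is the precision-weighted average of μ₀ and x̄.
n·x̄ = 11·901.03 = 9911.33.
σ₀² = 414.45² = 171768.8025, σ² = 188.69² = 35603.9161; σ² + n·σ₀² = 35603.9161 + 11·171768.8025 = 1925060.7436.
Posterior mean = (μ₀/σ₀² + n·x̄/σ²)/(1/σ₀² + n/σ²) = (σ²·μ₀ + σ₀²·n·x̄)/(σ² + n·σ₀²) = (35603.9161·839.10 + 171768.8025·9911.33)/1925060.7436 = 1732332531.281835/1925060.7436 = 899.8846.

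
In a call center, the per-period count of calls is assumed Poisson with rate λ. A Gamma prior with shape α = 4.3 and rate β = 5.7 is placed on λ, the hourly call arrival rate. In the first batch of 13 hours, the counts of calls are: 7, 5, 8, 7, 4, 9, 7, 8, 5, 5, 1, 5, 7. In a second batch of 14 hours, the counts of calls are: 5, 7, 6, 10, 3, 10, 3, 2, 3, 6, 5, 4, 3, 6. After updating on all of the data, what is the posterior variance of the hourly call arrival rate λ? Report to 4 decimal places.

0.1452

With a Gamma(shape α, rate β) prior, the Poisson likelihood is conjugate: the posterior is Gamma(α + ΣXᵢ, β + n).
Batch 1: sum of counts S = 78 over n = 13 hours.
After batch 1: Gamma(α+S, β+n) = Gamma(4.3+78, 5.7+13) = Gamma(82.3, 18.7).
Batch 2: sum of counts S = 73 over n = 14 hours.
After batch 2: Gamma(α+S, β+n) = Gamma(82.3+73, 18.7+14) = Gamma(155.3, 32.7).
Var = α/β² = 155.3/32.7² = 0.1452.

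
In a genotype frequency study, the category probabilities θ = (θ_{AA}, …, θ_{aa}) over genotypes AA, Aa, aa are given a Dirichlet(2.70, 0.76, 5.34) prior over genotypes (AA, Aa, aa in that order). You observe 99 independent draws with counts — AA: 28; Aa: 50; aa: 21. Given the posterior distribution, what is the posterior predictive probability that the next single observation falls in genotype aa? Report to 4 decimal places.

0.2443

The Dirichlet prior is conjugate to the Multinomial likelihood: each posterior αⱼ = prior αⱼ + observed count nⱼ.
Posterior concentration: (30.70, 50.76, 26.34), total = 107.80.
P(next = aa | data) = α_{aa}/Σα = 0.2443.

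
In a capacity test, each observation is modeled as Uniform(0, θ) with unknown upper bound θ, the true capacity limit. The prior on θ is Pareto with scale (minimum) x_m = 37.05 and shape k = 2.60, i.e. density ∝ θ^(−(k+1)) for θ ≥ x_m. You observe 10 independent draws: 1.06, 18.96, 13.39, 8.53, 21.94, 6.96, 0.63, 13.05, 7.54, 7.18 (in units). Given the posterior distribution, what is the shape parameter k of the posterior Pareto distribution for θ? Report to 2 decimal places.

12.60

A Pareto(scale x_m, shape k) prior on the upper bound θ of Uniform(0, θ) is conjugate: posterior is Pareto(max(x_m, max xᵢ), k + n).
Sample maximum = 21.94; prior scale x_m = 37.05 → posterior scale = max = 37.05.
Posterior shape = 2.60 + 10 = 12.60.
Posterior shape k = 12.60.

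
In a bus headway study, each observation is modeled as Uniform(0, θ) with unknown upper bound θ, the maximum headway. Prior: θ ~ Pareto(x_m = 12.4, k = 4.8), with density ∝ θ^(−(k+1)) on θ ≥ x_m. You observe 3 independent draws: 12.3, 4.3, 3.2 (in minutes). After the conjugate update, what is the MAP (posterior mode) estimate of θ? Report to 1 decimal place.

12.4

A Pareto(scale x_m, shape k) prior on the upper bound θ of Uniform(0, θ) is conjugate: posterior is Pareto(max(x_m, max xᵢ), k + n).
Sample maximum = 12.3; prior scale x_m = 12.4 → posterior scale = max = 12.4.
Posterior shape = 4.8 + 3 = 7.8.
The Pareto density is decreasing on [x_m, ∞), so the mode is x_m = 12.4.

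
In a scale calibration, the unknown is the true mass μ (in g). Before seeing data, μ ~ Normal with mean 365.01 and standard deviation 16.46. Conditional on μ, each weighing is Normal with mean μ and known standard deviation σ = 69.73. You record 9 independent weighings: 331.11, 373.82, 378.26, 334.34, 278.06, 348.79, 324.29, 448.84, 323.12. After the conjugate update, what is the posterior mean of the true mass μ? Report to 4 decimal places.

359.6490

For Normal data with known variance σ², a Normal(μ₀, σ₀²) prior on μ is conjugate. Posterior precision = 1/σ₀² + n/σ²; posterior mean is the precision-weighted average of μ₀ and x̄.
Σxᵢ = 331.11 + 373.82 + 378.26 + 334.34 + 278.06 + 348.79 + 324.29 + 448.84 + 323.12 = 3140.63, so n·x̄ = 3140.63.
σ₀² = 16.46² = 270.9316, σ² = 69.73² = 4862.2729; σ² + n·σ₀² = 4862.2729 + 9·270.9316 = 7300.6573.
Posterior mean = (μ₀/σ₀² + n·x̄/σ²)/(1/σ₀² + n/σ²) = (σ²·μ₀ + σ₀²·n·x̄)/(σ² + n·σ₀²) = (4862.2729·365.01 + 270.9316·3140.63)/7300.6573 = 2625674.142137/7300.6573 = 359.6490.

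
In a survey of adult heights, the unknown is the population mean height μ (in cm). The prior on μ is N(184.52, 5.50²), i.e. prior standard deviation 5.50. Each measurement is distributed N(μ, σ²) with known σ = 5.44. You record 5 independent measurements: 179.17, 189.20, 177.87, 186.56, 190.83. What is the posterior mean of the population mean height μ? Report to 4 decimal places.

For Normal data with known variance σ², a Normal(μ₀, σ₀²) prior on μ is conjugate. Posterior precision = 1/σ₀² + n/σ²; posterior mean is the precision-weighted average of μ₀ and x̄.
Σxᵢ = 179.17 + 189.20 + 177.87 + 186.56 + 190.83 = 923.63, so n·x̄ = 923.63.
σ₀² = 5.50² = 30.25, σ² = 5.44² = 29.5936; σ² + n·σ₀² = 29.5936 + 5·30.25 = 180.8436.
Posterior mean = (μ₀/σ₀² + n·x̄/σ²)/(1/σ₀² + n/σ²) = (σ²·μ₀ + σ₀²·n·x̄)/(σ² + n·σ₀²) = (29.5936·184.52 + 30.25·923.63)/180.8436 = 33400.418572/180.8436 = 184.6923.

184.6923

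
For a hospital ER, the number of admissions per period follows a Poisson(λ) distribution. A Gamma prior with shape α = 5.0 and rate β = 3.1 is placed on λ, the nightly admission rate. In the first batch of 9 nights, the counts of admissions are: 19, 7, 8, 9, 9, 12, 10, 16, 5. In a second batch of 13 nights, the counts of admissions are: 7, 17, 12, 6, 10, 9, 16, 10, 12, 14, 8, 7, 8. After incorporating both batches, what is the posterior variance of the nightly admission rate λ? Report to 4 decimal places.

With a Gamma(shape α, rate β) prior, the Poisson likelihood is conjugate: the posterior is Gamma(α + ΣXᵢ, β + n).
Batch 1: sum of counts S = 95 over n = 9 nights.
After batch 1: Gamma(α+S, β+n) = Gamma(5.0+95, 3.1+9) = Gamma(100.0, 12.1).
Batch 2: sum of counts S = 136 over n = 13 nights.
After batch 2: Gamma(α+S, β+n) = Gamma(100.0+136, 12.1+13) = Gamma(236.0, 25.1).
Var = α/β² = 236.0/25.1² = 0.3746.

0.3746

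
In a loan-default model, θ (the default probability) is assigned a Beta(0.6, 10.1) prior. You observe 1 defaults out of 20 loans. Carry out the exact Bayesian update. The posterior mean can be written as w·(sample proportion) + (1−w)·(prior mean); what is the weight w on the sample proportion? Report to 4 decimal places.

0.6515

The Beta prior is conjugate to a Binomial/Bernoulli likelihood; the update adds successes to α and failures to β.
Posterior mean = (α₀+k)/(α₀+β₀+n) = [n/(α₀+β₀+n)]·(k/n) + [(α₀+β₀)/(α₀+β₀+n)]·α₀/(α₀+β₀), so only n and the prior enter the weight.
The weight on the data is w = n/(α₀+β₀+n) = 20/(0.6+10.1+20) = 20/30.7 = 0.6515.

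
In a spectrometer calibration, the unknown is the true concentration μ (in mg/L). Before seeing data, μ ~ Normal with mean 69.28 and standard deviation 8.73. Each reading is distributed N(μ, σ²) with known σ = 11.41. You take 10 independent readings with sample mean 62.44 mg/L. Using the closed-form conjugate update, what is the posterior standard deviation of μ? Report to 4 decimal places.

3.3346

For Normal data with known variance σ², a Normal(μ₀, σ₀²) prior on μ is conjugate. Posterior precision = 1/σ₀² + n/σ²; posterior mean is the precision-weighted average of μ₀ and x̄.
σ₀² = 8.73² = 76.2129, σ² = 11.41² = 130.1881; σ² + n·σ₀² = 130.1881 + 10·76.2129 = 892.3171.
Posterior precision = 1/σ₀² + n/σ² = 1/76.2129 + 10/130.1881 = (σ² + n·σ₀²)/(σ₀²σ²) = 892.3171/(76.2129·130.1881); posterior variance σₙ² = σ₀²σ²/(σ² + n·σ₀²) = 76.2129·130.1881/892.3171 = 11.119380.
Posterior SD = √σₙ² = √(76.2129·130.1881/892.3171) = 3.3346.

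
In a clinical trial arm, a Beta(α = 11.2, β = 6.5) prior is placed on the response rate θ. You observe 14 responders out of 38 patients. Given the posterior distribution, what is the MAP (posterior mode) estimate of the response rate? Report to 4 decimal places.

The Beta prior is conjugate to a Binomial/Bernoulli likelihood; the update adds successes to α and failures to β.
Posterior: Beta(α+k, β+n−k) = Beta(11.2+14, 6.5+24) = Beta(25.2, 30.5).
Mode of Beta(a,b) for a,b>1 is (a−1)/(a+b−2) = 24.2/53.7 = 0.4507.

0.4507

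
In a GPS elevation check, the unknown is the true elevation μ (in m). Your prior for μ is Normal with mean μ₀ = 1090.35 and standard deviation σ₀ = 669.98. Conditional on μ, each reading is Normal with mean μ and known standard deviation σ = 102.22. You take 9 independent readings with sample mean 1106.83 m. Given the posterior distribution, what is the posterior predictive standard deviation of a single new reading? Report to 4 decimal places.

For Normal data with known variance σ², a Normal(μ₀, σ₀²) prior on μ is conjugate. Posterior precision = 1/σ₀² + n/σ²; posterior mean is the precision-weighted average of μ₀ and x̄.
σ₀² = 669.98² = 448873.2004, σ² = 102.22² = 10448.9284; σ² + n·σ₀² = 10448.9284 + 9·448873.2004 = 4050307.732.
Posterior precision = 1/σ₀² + n/σ² = 1/448873.2004 + 9/10448.9284 = (σ² + n·σ₀²)/(σ₀²σ²) = 4050307.732/(448873.2004·10448.9284); posterior variance σₙ² = σ₀²σ²/(σ² + n·σ₀²) = 448873.2004·10448.9284/4050307.732 = 1157.996933.
Predictive variance for one new observation = σₙ² + σ² = 448873.2004·10448.9284/4050307.732 + 10448.9284 = σ²·(σ₀² + 4050307.732)/4050307.732 = 10448.9284·4499180.9324/4050307.732 = 11606.925333; SD = √(10448.9284·4499180.9324/4050307.732) = 107.7354.

107.7354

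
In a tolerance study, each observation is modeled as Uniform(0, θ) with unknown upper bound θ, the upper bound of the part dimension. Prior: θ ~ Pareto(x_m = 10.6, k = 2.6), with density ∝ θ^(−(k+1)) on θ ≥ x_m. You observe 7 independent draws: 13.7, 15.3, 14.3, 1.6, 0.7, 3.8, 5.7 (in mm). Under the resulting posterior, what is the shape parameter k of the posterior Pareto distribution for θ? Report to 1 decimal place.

A Pareto(scale x_m, shape k) prior on the upper bound θ of Uniform(0, θ) is conjugate: posterior is Pareto(max(x_m, max xᵢ), k + n).
Sample maximum = 15.3; prior scale x_m = 10.6 → posterior scale = max = 15.3.
Posterior shape = 2.6 + 7 = 9.6.
Posterior shape k = 9.6.

9.6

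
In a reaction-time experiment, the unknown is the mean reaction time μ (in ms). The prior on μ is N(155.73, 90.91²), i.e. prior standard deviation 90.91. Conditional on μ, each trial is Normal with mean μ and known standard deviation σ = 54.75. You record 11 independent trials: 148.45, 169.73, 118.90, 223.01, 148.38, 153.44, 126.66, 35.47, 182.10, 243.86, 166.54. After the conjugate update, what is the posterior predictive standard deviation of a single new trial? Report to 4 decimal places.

57.1084

For Normal data with known variance σ², a Normal(μ₀, σ₀²) prior on μ is conjugate. Posterior precision = 1/σ₀² + n/σ²; posterior mean is the precision-weighted average of μ₀ and x̄.
σ₀² = 90.91² = 8264.6281, σ² = 54.75² = 2997.5625; σ² + n·σ₀² = 2997.5625 + 11·8264.6281 = 93908.4716.
Posterior precision = 1/σ₀² + n/σ² = 1/8264.6281 + 11/2997.5625 = (σ² + n·σ₀²)/(σ₀²σ²) = 93908.4716/(8264.6281·2997.5625); posterior variance σₙ² = σ₀²σ²/(σ² + n·σ₀²) = 8264.6281·2997.5625/93908.4716 = 263.807289.
Predictive variance for one new observation = σₙ² + σ² = 8264.6281·2997.5625/93908.4716 + 2997.5625 = σ²·(σ₀² + 93908.4716)/93908.4716 = 2997.5625·102173.0997/93908.4716 = 3261.369789; SD = √(2997.5625·102173.0997/93908.4716) = 57.1084.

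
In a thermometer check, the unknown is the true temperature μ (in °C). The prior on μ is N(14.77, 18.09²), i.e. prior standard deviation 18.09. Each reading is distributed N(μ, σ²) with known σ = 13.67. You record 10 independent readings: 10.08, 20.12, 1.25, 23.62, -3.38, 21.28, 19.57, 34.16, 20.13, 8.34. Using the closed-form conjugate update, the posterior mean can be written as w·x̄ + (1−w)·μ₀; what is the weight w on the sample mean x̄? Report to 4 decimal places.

For Normal data with known variance σ², a Normal(μ₀, σ₀²) prior on μ is conjugate. Posterior precision = 1/σ₀² + n/σ²; posterior mean is the precision-weighted average of μ₀ and x̄.
σ₀² = 18.09² = 327.2481, σ² = 13.67² = 186.8689. Prior precision 1/σ₀² = 1/327.2481; data precision n/σ² = 10/186.8689.
w = (n/σ²)/(1/σ₀² + n/σ²) = n·σ₀²/(σ² + n·σ₀²) = 10·327.2481/(186.8689 + 10·327.2481) = 3272.481/3459.3499 = 0.9460.

0.9460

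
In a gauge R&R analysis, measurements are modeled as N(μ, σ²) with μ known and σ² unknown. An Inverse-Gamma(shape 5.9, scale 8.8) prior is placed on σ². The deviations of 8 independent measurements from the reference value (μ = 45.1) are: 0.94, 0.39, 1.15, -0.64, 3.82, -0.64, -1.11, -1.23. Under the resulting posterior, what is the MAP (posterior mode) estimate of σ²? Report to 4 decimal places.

With known mean μ and an Inverse-Gamma(α, β) prior on σ², the Normal likelihood is conjugate: posterior is Inv-Gamma(α + n/2, β + Σ(xᵢ−μ)²/2).
Σ(xᵢ−μ)² = (0.94)² + (0.39)² + (1.15)² + (-0.64)² + (3.82)² + (-0.64)² + (-1.11)² + (-1.23)² = 20.5148.
Posterior: Inv-Gamma(5.9 + 8/2, 8.8 + 20.5148/2) = Inv-Gamma(9.90, 19.05740).
Mode = β/(α+1) = 19.05740/10.90 = 1.7484.

1.7484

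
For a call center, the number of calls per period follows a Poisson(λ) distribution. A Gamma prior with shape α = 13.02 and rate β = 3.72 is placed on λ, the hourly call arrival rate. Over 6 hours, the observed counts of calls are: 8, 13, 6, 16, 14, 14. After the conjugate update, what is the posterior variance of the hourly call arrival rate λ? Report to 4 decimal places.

With a Gamma(shape α, rate β) prior, the Poisson likelihood is conjugate: the posterior is Gamma(α + ΣXᵢ, β + n).
Sum of counts S = 71 over n = 6 hours.
Posterior: Gamma(α+S, β+n) = Gamma(13.02+71, 3.72+6) = Gamma(84.02, 9.72).
Var = α/β² = 84.02/9.72² = 0.8893.

0.8893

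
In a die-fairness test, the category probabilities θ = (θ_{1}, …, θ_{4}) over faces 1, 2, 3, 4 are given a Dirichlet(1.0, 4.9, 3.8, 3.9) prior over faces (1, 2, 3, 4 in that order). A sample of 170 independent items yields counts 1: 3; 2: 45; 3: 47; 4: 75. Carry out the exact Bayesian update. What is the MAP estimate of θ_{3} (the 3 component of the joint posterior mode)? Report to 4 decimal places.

0.2773

The Dirichlet prior is conjugate to the Multinomial likelihood: each posterior αⱼ = prior αⱼ + observed count nⱼ.
Posterior concentration: (4.0, 49.9, 50.8, 78.9), total = 183.6.
Joint mode component: (α_{3}−1)/(Σα−K) = 49.8/179.6 = 0.2773.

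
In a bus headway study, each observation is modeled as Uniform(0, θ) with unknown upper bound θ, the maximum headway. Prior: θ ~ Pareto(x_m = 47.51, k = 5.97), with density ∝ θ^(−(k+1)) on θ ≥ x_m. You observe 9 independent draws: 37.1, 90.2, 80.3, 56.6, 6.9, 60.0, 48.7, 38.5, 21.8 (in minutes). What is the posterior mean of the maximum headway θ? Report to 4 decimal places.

A Pareto(scale x_m, shape k) prior on the upper bound θ of Uniform(0, θ) is conjugate: posterior is Pareto(max(x_m, max xᵢ), k + n).
Sample maximum = 90.2; prior scale x_m = 47.51 → posterior scale = max = 90.20.
Posterior shape = 5.97 + 9 = 14.97.
E[θ|data] = k·x_m/(k−1) = 14.97·90.20/13.97 = 96.6567.

96.6567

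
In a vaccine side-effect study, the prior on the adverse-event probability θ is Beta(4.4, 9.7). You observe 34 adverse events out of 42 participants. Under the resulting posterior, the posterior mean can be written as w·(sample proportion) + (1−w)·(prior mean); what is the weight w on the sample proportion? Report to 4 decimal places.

0.7487

The Beta prior is conjugate to a Binomial/Bernoulli likelihood; the update adds successes to α and failures to β.
Posterior mean = (α₀+k)/(α₀+β₀+n) = [n/(α₀+β₀+n)]·(k/n) + [(α₀+β₀)/(α₀+β₀+n)]·α₀/(α₀+β₀), so only n and the prior enter the weight.
The weight on the data is w = n/(α₀+β₀+n) = 42/(4.4+9.7+42) = 42/56.1 = 0.7487.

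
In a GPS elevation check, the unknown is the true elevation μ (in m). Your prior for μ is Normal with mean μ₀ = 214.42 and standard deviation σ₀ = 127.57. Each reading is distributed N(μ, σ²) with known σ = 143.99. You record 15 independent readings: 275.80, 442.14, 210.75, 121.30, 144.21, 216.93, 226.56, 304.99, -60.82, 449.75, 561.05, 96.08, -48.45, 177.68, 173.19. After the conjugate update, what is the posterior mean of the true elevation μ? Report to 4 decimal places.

For Normal data with known variance σ², a Normal(μ₀, σ₀²) prior on μ is conjugate. Posterior precision = 1/σ₀² + n/σ²; posterior mean is the precision-weighted average of μ₀ and x̄.
Σxᵢ = 275.80 + 442.14 + 210.75 + 121.30 + 144.21 + 216.93 + 226.56 + 304.99 + (-60.82) + 449.75 + 561.05 + 96.08 + (-48.45) + 177.68 + 173.19 = 3291.16, so n·x̄ = 3291.16.
σ₀² = 127.57² = 16274.1049, σ² = 143.99² = 20733.1201; σ² + n·σ₀² = 20733.1201 + 15·16274.1049 = 264844.6936.
Posterior mean = (μ₀/σ₀² + n·x̄/σ²)/(1/σ₀² + n/σ²) = (σ²·μ₀ + σ₀²·n·x̄)/(σ² + n·σ₀²) = (20733.1201·214.42 + 16274.1049·3291.16)/264844.6936 = 58006278.694526/264844.6936 = 219.0200.

219.0200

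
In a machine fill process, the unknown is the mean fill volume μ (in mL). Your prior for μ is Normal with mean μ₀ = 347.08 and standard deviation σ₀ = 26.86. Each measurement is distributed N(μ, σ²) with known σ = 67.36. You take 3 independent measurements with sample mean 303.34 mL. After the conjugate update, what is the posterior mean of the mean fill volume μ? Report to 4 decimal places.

For Normal data with known variance σ², a Normal(μ₀, σ₀²) prior on μ is conjugate. Posterior precision = 1/σ₀² + n/σ²; posterior mean is the precision-weighted average of μ₀ and x̄.
n·x̄ = 3·303.34 = 910.02.
σ₀² = 26.86² = 721.4596, σ² = 67.36² = 4537.3696; σ² + n·σ₀² = 4537.3696 + 3·721.4596 = 6701.7484.
Posterior mean = (μ₀/σ₀² + n·x̄/σ²)/(1/σ₀² + n/σ²) = (σ²·μ₀ + σ₀²·n·x̄)/(σ² + n·σ₀²) = (4537.3696·347.08 + 721.4596·910.02)/6701.7484 = 2231372.90596/6701.7484 = 332.9538.

332.9538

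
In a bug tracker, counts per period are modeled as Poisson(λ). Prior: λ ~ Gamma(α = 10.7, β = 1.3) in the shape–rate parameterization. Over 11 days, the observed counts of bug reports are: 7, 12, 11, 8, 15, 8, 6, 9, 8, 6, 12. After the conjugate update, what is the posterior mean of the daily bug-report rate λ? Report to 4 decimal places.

With a Gamma(shape α, rate β) prior, the Poisson likelihood is conjugate: the posterior is Gamma(α + ΣXᵢ, β + n).
Sum of counts S = 102 over n = 11 days.
Posterior: Gamma(α+S, β+n) = Gamma(10.7+102, 1.3+11) = Gamma(112.7, 12.3).
Posterior mean = α/β = 112.7/12.3 = 9.1626.

9.1626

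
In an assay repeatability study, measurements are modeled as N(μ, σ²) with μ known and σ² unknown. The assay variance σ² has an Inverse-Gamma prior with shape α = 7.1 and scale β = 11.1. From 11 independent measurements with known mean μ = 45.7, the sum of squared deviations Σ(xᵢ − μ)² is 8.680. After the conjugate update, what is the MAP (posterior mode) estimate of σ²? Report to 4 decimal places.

With known mean μ and an Inverse-Gamma(α, β) prior on σ², the Normal likelihood is conjugate: posterior is Inv-Gamma(α + n/2, β + Σ(xᵢ−μ)²/2).
Posterior: Inv-Gamma(7.1 + 11/2, 11.1 + 8.680/2) = Inv-Gamma(12.60, 15.4400).
Mode = β/(α+1) = 15.4400/13.60 = 1.1353.

1.1353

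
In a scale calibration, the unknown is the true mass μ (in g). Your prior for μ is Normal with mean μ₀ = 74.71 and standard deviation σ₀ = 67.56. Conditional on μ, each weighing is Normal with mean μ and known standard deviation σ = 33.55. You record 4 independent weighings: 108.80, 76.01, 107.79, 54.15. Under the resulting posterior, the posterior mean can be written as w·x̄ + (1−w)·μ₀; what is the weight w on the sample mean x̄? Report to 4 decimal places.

For Normal data with known variance σ², a Normal(μ₀, σ₀²) prior on μ is conjugate. Posterior precision = 1/σ₀² + n/σ²; posterior mean is the precision-weighted average of μ₀ and x̄.
σ₀² = 67.56² = 4564.3536, σ² = 33.55² = 1125.6025. Prior precision 1/σ₀² = 1/4564.3536; data precision n/σ² = 4/1125.6025.
w = (n/σ²)/(1/σ₀² + n/σ²) = n·σ₀²/(σ² + n·σ₀²) = 4·4564.3536/(1125.6025 + 4·4564.3536) = 18257.4144/19383.0169 = 0.9419.

0.9419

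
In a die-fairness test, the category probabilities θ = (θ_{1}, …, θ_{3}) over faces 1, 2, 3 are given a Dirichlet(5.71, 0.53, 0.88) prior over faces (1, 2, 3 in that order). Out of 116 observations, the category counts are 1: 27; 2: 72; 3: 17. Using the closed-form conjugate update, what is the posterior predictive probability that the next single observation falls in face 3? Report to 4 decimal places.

The Dirichlet prior is conjugate to the Multinomial likelihood: each posterior αⱼ = prior αⱼ + observed count nⱼ.
Posterior concentration: (32.71, 72.53, 17.88), total = 123.12.
P(next = 3 | data) = α_{3}/Σα = 0.1452.

0.1452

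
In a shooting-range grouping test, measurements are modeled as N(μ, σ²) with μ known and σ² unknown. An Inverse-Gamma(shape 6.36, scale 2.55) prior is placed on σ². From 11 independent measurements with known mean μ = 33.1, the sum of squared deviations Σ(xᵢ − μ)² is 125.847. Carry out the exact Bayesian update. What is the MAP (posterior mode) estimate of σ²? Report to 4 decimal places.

5.0913

With known mean μ and an Inverse-Gamma(α, β) prior on σ², the Normal likelihood is conjugate: posterior is Inv-Gamma(α + n/2, β + Σ(xᵢ−μ)²/2).
Posterior: Inv-Gamma(6.36 + 11/2, 2.55 + 125.847/2) = Inv-Gamma(11.86, 65.4735).
Mode = β/(α+1) = 65.4735/12.86 = 5.0913.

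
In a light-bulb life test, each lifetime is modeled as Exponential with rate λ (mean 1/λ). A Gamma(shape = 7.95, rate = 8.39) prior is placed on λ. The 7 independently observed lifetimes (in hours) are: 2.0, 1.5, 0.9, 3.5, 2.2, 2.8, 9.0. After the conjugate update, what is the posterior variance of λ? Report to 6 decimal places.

0.016295

With a Gamma(shape α, rate β) prior on the exponential rate λ, the posterior after n observations with total T = Σxᵢ is Gamma(α+n, β+T).
Sum of observations T = 21.9 hours; n = 7.
Posterior: Gamma(7.95+7, 8.39+21.9) = Gamma(14.95, 30.29).
Var = α/β² = 0.016295.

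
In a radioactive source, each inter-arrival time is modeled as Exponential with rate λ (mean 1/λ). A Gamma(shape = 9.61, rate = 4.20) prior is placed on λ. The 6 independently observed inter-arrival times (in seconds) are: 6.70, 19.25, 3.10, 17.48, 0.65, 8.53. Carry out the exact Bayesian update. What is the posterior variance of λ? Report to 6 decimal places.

0.004349

With a Gamma(shape α, rate β) prior on the exponential rate λ, the posterior after n observations with total T = Σxᵢ is Gamma(α+n, β+T).
Sum of observations T = 55.71 seconds; n = 6.
Posterior: Gamma(9.61+6, 4.20+55.71) = Gamma(15.61, 59.91).
Var = α/β² = 0.004349.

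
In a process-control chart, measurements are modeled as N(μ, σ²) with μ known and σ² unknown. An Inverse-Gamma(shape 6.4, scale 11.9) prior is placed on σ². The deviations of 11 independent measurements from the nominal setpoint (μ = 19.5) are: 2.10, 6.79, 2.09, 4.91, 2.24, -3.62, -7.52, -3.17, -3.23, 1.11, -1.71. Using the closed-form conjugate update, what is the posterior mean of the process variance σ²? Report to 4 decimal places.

9.2707

With known mean μ and an Inverse-Gamma(α, β) prior on σ², the Normal likelihood is conjugate: posterior is Inv-Gamma(α + n/2, β + Σ(xᵢ−μ)²/2).
Σ(xᵢ−μ)² = (2.10)² + (6.79)² + (2.09)² + (4.91)² + (2.24)² + (-3.62)² + (-7.52)² + (-3.17)² + (-3.23)² + (1.11)² + (-1.71)² = 178.3007.
Posterior: Inv-Gamma(6.4 + 11/2, 11.9 + 178.3007/2) = Inv-Gamma(11.90, 101.05035).
E[σ²|data] = β/(α−1) = 101.05035/10.90 = 9.2707.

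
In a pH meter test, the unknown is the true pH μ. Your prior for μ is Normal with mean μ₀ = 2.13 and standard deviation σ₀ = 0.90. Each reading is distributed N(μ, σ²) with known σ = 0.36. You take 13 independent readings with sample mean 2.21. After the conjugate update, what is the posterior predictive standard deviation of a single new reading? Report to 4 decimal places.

0.3734

For Normal data with known variance σ², a Normal(μ₀, σ₀²) prior on μ is conjugate. Posterior precision = 1/σ₀² + n/σ²; posterior mean is the precision-weighted average of μ₀ and x̄.
σ₀² = 0.90² = 0.81, σ² = 0.36² = 0.1296; σ² + n·σ₀² = 0.1296 + 13·0.81 = 10.6596.
Posterior precision = 1/σ₀² + n/σ² = 1/0.81 + 13/0.1296 = (σ² + n·σ₀²)/(σ₀²σ²) = 10.6596/(0.81·0.1296); posterior variance σₙ² = σ₀²σ²/(σ² + n·σ₀²) = 0.81·0.1296/10.6596 = 0.009848.
Predictive variance for one new observation = σₙ² + σ² = 0.81·0.1296/10.6596 + 0.1296 = σ²·(σ₀² + 10.6596)/10.6596 = 0.1296·11.4696/10.6596 = 0.139448; SD = √(0.1296·11.4696/10.6596) = 0.3734.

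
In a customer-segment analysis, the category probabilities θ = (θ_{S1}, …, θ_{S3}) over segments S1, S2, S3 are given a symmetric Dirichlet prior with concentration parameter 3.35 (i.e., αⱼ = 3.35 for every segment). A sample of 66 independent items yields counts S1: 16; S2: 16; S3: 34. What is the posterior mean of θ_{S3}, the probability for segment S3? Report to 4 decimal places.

The Dirichlet prior is conjugate to the Multinomial likelihood: each posterior αⱼ = prior αⱼ + observed count nⱼ.
Posterior concentration: (19.35, 19.35, 37.35), total = 76.05.
E[θ_{S3}|data] = α_{S3}/Σα = 37.35/76.05 = 0.4911.

0.4911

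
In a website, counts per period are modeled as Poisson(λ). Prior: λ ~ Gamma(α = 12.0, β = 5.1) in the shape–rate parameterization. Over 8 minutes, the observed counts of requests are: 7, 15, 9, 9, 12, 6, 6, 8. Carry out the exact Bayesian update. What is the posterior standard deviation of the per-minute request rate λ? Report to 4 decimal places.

With a Gamma(shape α, rate β) prior, the Poisson likelihood is conjugate: the posterior is Gamma(α + ΣXᵢ, β + n).
Sum of counts S = 72 over n = 8 minutes.
Posterior: Gamma(α+S, β+n) = Gamma(12.0+72, 5.1+8) = Gamma(84.0, 13.1).
SD = √α/β = √84.0/13.1 = 0.6996.

0.6996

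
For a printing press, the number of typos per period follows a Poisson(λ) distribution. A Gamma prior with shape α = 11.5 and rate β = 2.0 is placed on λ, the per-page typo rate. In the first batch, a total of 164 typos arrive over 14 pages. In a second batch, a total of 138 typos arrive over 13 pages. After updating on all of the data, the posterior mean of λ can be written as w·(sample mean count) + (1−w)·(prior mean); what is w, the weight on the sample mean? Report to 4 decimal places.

With a Gamma(shape α, rate β) prior, the Poisson likelihood is conjugate: the posterior is Gamma(α + ΣXᵢ, β + n).
Total number of pages: n = 14 + 13 = 27.
Posterior mean = (α₀+S)/(β₀+n) = [n/(β₀+n)]·(S/n) + [β₀/(β₀+n)]·(α₀/β₀), so only n and β₀ enter the weight.
Weight on data w = n/(β₀+n) = 27/(2.0+27) = 27/29.0 = 0.9310.

0.9310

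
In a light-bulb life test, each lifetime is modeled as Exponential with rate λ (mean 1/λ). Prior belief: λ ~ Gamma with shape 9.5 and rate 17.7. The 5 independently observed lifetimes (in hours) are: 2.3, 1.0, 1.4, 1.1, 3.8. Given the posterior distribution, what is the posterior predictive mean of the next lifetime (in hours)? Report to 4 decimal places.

2.0222

With a Gamma(shape α, rate β) prior on the exponential rate λ, the posterior after n observations with total T = Σxᵢ is Gamma(α+n, β+T).
Sum of observations T = 9.6 hours; n = 5.
Posterior: Gamma(9.5+5, 17.7+9.6) = Gamma(14.5, 27.3).
The predictive distribution for the next observation is Lomax; its mean is β/(α−1) = 27.3/13.5 = 2.0222.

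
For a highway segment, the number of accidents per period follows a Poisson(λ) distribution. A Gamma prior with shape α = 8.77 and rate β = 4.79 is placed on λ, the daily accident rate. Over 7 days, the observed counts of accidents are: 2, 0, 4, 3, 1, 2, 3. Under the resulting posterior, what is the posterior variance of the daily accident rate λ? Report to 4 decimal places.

0.1710

With a Gamma(shape α, rate β) prior, the Poisson likelihood is conjugate: the posterior is Gamma(α + ΣXᵢ, β + n).
Sum of counts S = 15 over n = 7 days.
Posterior: Gamma(α+S, β+n) = Gamma(8.77+15, 4.79+7) = Gamma(23.77, 11.79).
Var = α/β² = 23.77/11.79² = 0.1710.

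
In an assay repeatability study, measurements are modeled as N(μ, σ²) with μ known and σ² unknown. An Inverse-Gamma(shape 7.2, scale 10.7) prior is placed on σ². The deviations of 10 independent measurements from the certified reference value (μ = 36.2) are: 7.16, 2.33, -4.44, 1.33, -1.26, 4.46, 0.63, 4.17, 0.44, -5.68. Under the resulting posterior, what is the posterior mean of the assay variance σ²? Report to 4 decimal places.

With known mean μ and an Inverse-Gamma(α, β) prior on σ², the Normal likelihood is conjugate: posterior is Inv-Gamma(α + n/2, β + Σ(xᵢ−μ)²/2).
Σ(xᵢ−μ)² = (7.16)² + (2.33)² + (-4.44)² + (1.33)² + (-1.26)² + (4.46)² + (0.63)² + (4.17)² + (0.44)² + (-5.68)² = 149.8980.
Posterior: Inv-Gamma(7.2 + 10/2, 10.7 + 149.8980/2) = Inv-Gamma(12.20, 85.64900).
E[σ²|data] = β/(α−1) = 85.64900/11.20 = 7.6472.

7.6472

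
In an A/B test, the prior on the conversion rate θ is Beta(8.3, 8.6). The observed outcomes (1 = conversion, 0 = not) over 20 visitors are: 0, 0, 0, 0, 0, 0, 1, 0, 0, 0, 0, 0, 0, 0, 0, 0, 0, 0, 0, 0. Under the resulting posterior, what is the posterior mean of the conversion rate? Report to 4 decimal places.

0.2520

The Beta prior is conjugate to a Binomial/Bernoulli likelihood; the update adds successes to α and failures to β.
Posterior: Beta(α+k, β+n−k) = Beta(8.3+1, 8.6+19) = Beta(9.3, 27.6).
Posterior mean = α/(α+β) = 9.3/36.9 = 0.2520.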